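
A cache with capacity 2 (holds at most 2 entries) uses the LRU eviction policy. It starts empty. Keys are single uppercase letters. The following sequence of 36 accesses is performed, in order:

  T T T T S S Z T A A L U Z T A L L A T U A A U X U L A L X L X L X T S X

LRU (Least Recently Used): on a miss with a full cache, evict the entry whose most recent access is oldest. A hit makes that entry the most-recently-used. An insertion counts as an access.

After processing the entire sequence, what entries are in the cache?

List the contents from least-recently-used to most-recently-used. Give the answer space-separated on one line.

LRU simulation (capacity=2):
  1. access T: MISS. Cache (LRU->MRU): [T]
  2. access T: HIT. Cache (LRU->MRU): [T]
  3. access T: HIT. Cache (LRU->MRU): [T]
  4. access T: HIT. Cache (LRU->MRU): [T]
  5. access S: MISS. Cache (LRU->MRU): [T S]
  6. access S: HIT. Cache (LRU->MRU): [T S]
  7. access Z: MISS, evict T. Cache (LRU->MRU): [S Z]
  8. access T: MISS, evict S. Cache (LRU->MRU): [Z T]
  9. access A: MISS, evict Z. Cache (LRU->MRU): [T A]
  10. access A: HIT. Cache (LRU->MRU): [T A]
  11. access L: MISS, evict T. Cache (LRU->MRU): [A L]
  12. access U: MISS, evict A. Cache (LRU->MRU): [L U]
  13. access Z: MISS, evict L. Cache (LRU->MRU): [U Z]
  14. access T: MISS, evict U. Cache (LRU->MRU): [Z T]
  15. access A: MISS, evict Z. Cache (LRU->MRU): [T A]
  16. access L: MISS, evict T. Cache (LRU->MRU): [A L]
  17. access L: HIT. Cache (LRU->MRU): [A L]
  18. access A: HIT. Cache (LRU->MRU): [L A]
  19. access T: MISS, evict L. Cache (LRU->MRU): [A T]
  20. access U: MISS, evict A. Cache (LRU->MRU): [T U]
  21. access A: MISS, evict T. Cache (LRU->MRU): [U A]
  22. access A: HIT. Cache (LRU->MRU): [U A]
  23. access U: HIT. Cache (LRU->MRU): [A U]
  24. access X: MISS, evict A. Cache (LRU->MRU): [U X]
  25. access U: HIT. Cache (LRU->MRU): [X U]
  26. access L: MISS, evict X. Cache (LRU->MRU): [U L]
  27. access A: MISS, evict U. Cache (LRU->MRU): [L A]
  28. access L: HIT. Cache (LRU->MRU): [A L]
  29. access X: MISS, evict A. Cache (LRU->MRU): [L X]
  30. access L: HIT. Cache (LRU->MRU): [X L]
  31. access X: HIT. Cache (LRU->MRU): [L X]
  32. access L: HIT. Cache (LRU->MRU): [X L]
  33. access X: HIT. Cache (LRU->MRU): [L X]
  34. access T: MISS, evict L. Cache (LRU->MRU): [X T]
  35. access S: MISS, evict X. Cache (LRU->MRU): [T S]
  36. access X: MISS, evict T. Cache (LRU->MRU): [S X]
Total: 15 hits, 21 misses, 19 evictions

Answer: S X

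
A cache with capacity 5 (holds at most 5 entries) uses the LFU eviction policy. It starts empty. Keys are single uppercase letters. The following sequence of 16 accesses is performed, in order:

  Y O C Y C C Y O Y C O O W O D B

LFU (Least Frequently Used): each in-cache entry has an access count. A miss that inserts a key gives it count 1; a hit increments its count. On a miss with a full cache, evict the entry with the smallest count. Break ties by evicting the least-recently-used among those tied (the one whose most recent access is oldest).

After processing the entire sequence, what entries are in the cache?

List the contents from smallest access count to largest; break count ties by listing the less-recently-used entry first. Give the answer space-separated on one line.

LFU simulation (capacity=5):
  1. access Y: MISS. Cache: [Y(c=1)]
  2. access O: MISS. Cache: [Y(c=1) O(c=1)]
  3. access C: MISS. Cache: [Y(c=1) O(c=1) C(c=1)]
  4. access Y: HIT, count now 2. Cache: [O(c=1) C(c=1) Y(c=2)]
  5. access C: HIT, count now 2. Cache: [O(c=1) Y(c=2) C(c=2)]
  6. access C: HIT, count now 3. Cache: [O(c=1) Y(c=2) C(c=3)]
  7. access Y: HIT, count now 3. Cache: [O(c=1) C(c=3) Y(c=3)]
  8. access O: HIT, count now 2. Cache: [O(c=2) C(c=3) Y(c=3)]
  9. access Y: HIT, count now 4. Cache: [O(c=2) C(c=3) Y(c=4)]
  10. access C: HIT, count now 4. Cache: [O(c=2) Y(c=4) C(c=4)]
  11. access O: HIT, count now 3. Cache: [O(c=3) Y(c=4) C(c=4)]
  12. access O: HIT, count now 4. Cache: [Y(c=4) C(c=4) O(c=4)]
  13. access W: MISS. Cache: [W(c=1) Y(c=4) C(c=4) O(c=4)]
  14. access O: HIT, count now 5. Cache: [W(c=1) Y(c=4) C(c=4) O(c=5)]
  15. access D: MISS. Cache: [W(c=1) D(c=1) Y(c=4) C(c=4) O(c=5)]
  16. access B: MISS, evict W(c=1). Cache: [D(c=1) B(c=1) Y(c=4) C(c=4) O(c=5)]
Total: 10 hits, 6 misses, 1 evictions

Answer: D B Y C O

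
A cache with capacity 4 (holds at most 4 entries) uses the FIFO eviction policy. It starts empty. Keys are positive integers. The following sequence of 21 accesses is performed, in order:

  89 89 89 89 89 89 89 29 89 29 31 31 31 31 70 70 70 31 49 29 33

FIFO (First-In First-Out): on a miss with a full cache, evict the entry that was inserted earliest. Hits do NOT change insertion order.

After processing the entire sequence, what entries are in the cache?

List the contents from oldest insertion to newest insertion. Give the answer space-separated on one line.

Answer: 31 70 49 33

Derivation:
FIFO simulation (capacity=4):
  1. access 89: MISS. Cache (old->new): [89]
  2. access 89: HIT. Cache (old->new): [89]
  3. access 89: HIT. Cache (old->new): [89]
  4. access 89: HIT. Cache (old->new): [89]
  5. access 89: HIT. Cache (old->new): [89]
  6. access 89: HIT. Cache (old->new): [89]
  7. access 89: HIT. Cache (old->new): [89]
  8. access 29: MISS. Cache (old->new): [89 29]
  9. access 89: HIT. Cache (old->new): [89 29]
  10. access 29: HIT. Cache (old->new): [89 29]
  11. access 31: MISS. Cache (old->new): [89 29 31]
  12. access 31: HIT. Cache (old->new): [89 29 31]
  13. access 31: HIT. Cache (old->new): [89 29 31]
  14. access 31: HIT. Cache (old->new): [89 29 31]
  15. access 70: MISS. Cache (old->new): [89 29 31 70]
  16. access 70: HIT. Cache (old->new): [89 29 31 70]
  17. access 70: HIT. Cache (old->new): [89 29 31 70]
  18. access 31: HIT. Cache (old->new): [89 29 31 70]
  19. access 49: MISS, evict 89. Cache (old->new): [29 31 70 49]
  20. access 29: HIT. Cache (old->new): [29 31 70 49]
  21. access 33: MISS, evict 29. Cache (old->new): [31 70 49 33]
Total: 15 hits, 6 misses, 2 evictions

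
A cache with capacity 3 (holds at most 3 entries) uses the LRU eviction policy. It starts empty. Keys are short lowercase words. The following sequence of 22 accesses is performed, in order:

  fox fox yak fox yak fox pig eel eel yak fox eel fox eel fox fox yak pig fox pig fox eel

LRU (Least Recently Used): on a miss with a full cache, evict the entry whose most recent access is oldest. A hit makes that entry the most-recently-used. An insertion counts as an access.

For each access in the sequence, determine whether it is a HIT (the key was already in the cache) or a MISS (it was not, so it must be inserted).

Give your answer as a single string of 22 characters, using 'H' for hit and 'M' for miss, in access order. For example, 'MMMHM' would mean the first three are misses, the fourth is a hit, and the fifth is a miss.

Answer: MHMHHHMMHMMHHHHHHMHHHM

Derivation:
LRU simulation (capacity=3):
  1. access fox: MISS. Cache (LRU->MRU): [fox]
  2. access fox: HIT. Cache (LRU->MRU): [fox]
  3. access yak: MISS. Cache (LRU->MRU): [fox yak]
  4. access fox: HIT. Cache (LRU->MRU): [yak fox]
  5. access yak: HIT. Cache (LRU->MRU): [fox yak]
  6. access fox: HIT. Cache (LRU->MRU): [yak fox]
  7. access pig: MISS. Cache (LRU->MRU): [yak fox pig]
  8. access eel: MISS, evict yak. Cache (LRU->MRU): [fox pig eel]
  9. access eel: HIT. Cache (LRU->MRU): [fox pig eel]
  10. access yak: MISS, evict fox. Cache (LRU->MRU): [pig eel yak]
  11. access fox: MISS, evict pig. Cache (LRU->MRU): [eel yak fox]
  12. access eel: HIT. Cache (LRU->MRU): [yak fox eel]
  13. access fox: HIT. Cache (LRU->MRU): [yak eel fox]
  14. access eel: HIT. Cache (LRU->MRU): [yak fox eel]
  15. access fox: HIT. Cache (LRU->MRU): [yak eel fox]
  16. access fox: HIT. Cache (LRU->MRU): [yak eel fox]
  17. access yak: HIT. Cache (LRU->MRU): [eel fox yak]
  18. access pig: MISS, evict eel. Cache (LRU->MRU): [fox yak pig]
  19. access fox: HIT. Cache (LRU->MRU): [yak pig fox]
  20. access pig: HIT. Cache (LRU->MRU): [yak fox pig]
  21. access fox: HIT. Cache (LRU->MRU): [yak pig fox]
  22. access eel: MISS, evict yak. Cache (LRU->MRU): [pig fox eel]
Total: 14 hits, 8 misses, 5 evictions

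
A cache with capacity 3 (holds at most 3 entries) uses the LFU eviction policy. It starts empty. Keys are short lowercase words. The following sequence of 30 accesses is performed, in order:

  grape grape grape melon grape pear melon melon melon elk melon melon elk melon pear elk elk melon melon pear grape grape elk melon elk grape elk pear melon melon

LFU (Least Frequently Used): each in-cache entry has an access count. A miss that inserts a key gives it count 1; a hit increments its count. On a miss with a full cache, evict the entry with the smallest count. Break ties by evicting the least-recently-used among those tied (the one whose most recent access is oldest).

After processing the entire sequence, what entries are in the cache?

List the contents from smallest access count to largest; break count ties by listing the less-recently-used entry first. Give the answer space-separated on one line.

Answer: pear grape melon

Derivation:
LFU simulation (capacity=3):
  1. access grape: MISS. Cache: [grape(c=1)]
  2. access grape: HIT, count now 2. Cache: [grape(c=2)]
  3. access grape: HIT, count now 3. Cache: [grape(c=3)]
  4. access melon: MISS. Cache: [melon(c=1) grape(c=3)]
  5. access grape: HIT, count now 4. Cache: [melon(c=1) grape(c=4)]
  6. access pear: MISS. Cache: [melon(c=1) pear(c=1) grape(c=4)]
  7. access melon: HIT, count now 2. Cache: [pear(c=1) melon(c=2) grape(c=4)]
  8. access melon: HIT, count now 3. Cache: [pear(c=1) melon(c=3) grape(c=4)]
  9. access melon: HIT, count now 4. Cache: [pear(c=1) grape(c=4) melon(c=4)]
  10. access elk: MISS, evict pear(c=1). Cache: [elk(c=1) grape(c=4) melon(c=4)]
  11. access melon: HIT, count now 5. Cache: [elk(c=1) grape(c=4) melon(c=5)]
  12. access melon: HIT, count now 6. Cache: [elk(c=1) grape(c=4) melon(c=6)]
  13. access elk: HIT, count now 2. Cache: [elk(c=2) grape(c=4) melon(c=6)]
  14. access melon: HIT, count now 7. Cache: [elk(c=2) grape(c=4) melon(c=7)]
  15. access pear: MISS, evict elk(c=2). Cache: [pear(c=1) grape(c=4) melon(c=7)]
  16. access elk: MISS, evict pear(c=1). Cache: [elk(c=1) grape(c=4) melon(c=7)]
  17. access elk: HIT, count now 2. Cache: [elk(c=2) grape(c=4) melon(c=7)]
  18. access melon: HIT, count now 8. Cache: [elk(c=2) grape(c=4) melon(c=8)]
  19. access melon: HIT, count now 9. Cache: [elk(c=2) grape(c=4) melon(c=9)]
  20. access pear: MISS, evict elk(c=2). Cache: [pear(c=1) grape(c=4) melon(c=9)]
  21. access grape: HIT, count now 5. Cache: [pear(c=1) grape(c=5) melon(c=9)]
  22. access grape: HIT, count now 6. Cache: [pear(c=1) grape(c=6) melon(c=9)]
  23. access elk: MISS, evict pear(c=1). Cache: [elk(c=1) grape(c=6) melon(c=9)]
  24. access melon: HIT, count now 10. Cache: [elk(c=1) grape(c=6) melon(c=10)]
  25. access elk: HIT, count now 2. Cache: [elk(c=2) grape(c=6) melon(c=10)]
  26. access grape: HIT, count now 7. Cache: [elk(c=2) grape(c=7) melon(c=10)]
  27. access elk: HIT, count now 3. Cache: [elk(c=3) grape(c=7) melon(c=10)]
  28. access pear: MISS, evict elk(c=3). Cache: [pear(c=1) grape(c=7) melon(c=10)]
  29. access melon: HIT, count now 11. Cache: [pear(c=1) grape(c=7) melon(c=11)]
  30. access melon: HIT, count now 12. Cache: [pear(c=1) grape(c=7) melon(c=12)]
Total: 21 hits, 9 misses, 6 evictions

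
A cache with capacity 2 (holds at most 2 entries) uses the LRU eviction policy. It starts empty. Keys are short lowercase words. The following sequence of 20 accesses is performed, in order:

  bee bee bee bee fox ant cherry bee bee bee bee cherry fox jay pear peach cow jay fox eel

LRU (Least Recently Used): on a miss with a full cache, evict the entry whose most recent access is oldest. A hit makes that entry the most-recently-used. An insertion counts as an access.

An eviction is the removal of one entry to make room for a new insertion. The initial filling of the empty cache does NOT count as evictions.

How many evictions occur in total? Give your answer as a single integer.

LRU simulation (capacity=2):
  1. access bee: MISS. Cache (LRU->MRU): [bee]
  2. access bee: HIT. Cache (LRU->MRU): [bee]
  3. access bee: HIT. Cache (LRU->MRU): [bee]
  4. access bee: HIT. Cache (LRU->MRU): [bee]
  5. access fox: MISS. Cache (LRU->MRU): [bee fox]
  6. access ant: MISS, evict bee. Cache (LRU->MRU): [fox ant]
  7. access cherry: MISS, evict fox. Cache (LRU->MRU): [ant cherry]
  8. access bee: MISS, evict ant. Cache (LRU->MRU): [cherry bee]
  9. access bee: HIT. Cache (LRU->MRU): [cherry bee]
  10. access bee: HIT. Cache (LRU->MRU): [cherry bee]
  11. access bee: HIT. Cache (LRU->MRU): [cherry bee]
  12. access cherry: HIT. Cache (LRU->MRU): [bee cherry]
  13. access fox: MISS, evict bee. Cache (LRU->MRU): [cherry fox]
  14. access jay: MISS, evict cherry. Cache (LRU->MRU): [fox jay]
  15. access pear: MISS, evict fox. Cache (LRU->MRU): [jay pear]
  16. access peach: MISS, evict jay. Cache (LRU->MRU): [pear peach]
  17. access cow: MISS, evict pear. Cache (LRU->MRU): [peach cow]
  18. access jay: MISS, evict peach. Cache (LRU->MRU): [cow jay]
  19. access fox: MISS, evict cow. Cache (LRU->MRU): [jay fox]
  20. access eel: MISS, evict jay. Cache (LRU->MRU): [fox eel]
Total: 7 hits, 13 misses, 11 evictions

Answer: 11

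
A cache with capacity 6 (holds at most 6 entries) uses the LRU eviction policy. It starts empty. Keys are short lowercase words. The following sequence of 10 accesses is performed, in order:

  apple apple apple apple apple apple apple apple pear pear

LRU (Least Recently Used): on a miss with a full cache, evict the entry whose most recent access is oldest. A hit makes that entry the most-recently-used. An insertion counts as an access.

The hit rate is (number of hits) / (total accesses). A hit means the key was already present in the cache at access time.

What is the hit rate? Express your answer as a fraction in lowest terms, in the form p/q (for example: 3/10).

Answer: 4/5

Derivation:
LRU simulation (capacity=6):
  1. access apple: MISS. Cache (LRU->MRU): [apple]
  2. access apple: HIT. Cache (LRU->MRU): [apple]
  3. access apple: HIT. Cache (LRU->MRU): [apple]
  4. access apple: HIT. Cache (LRU->MRU): [apple]
  5. access apple: HIT. Cache (LRU->MRU): [apple]
  6. access apple: HIT. Cache (LRU->MRU): [apple]
  7. access apple: HIT. Cache (LRU->MRU): [apple]
  8. access apple: HIT. Cache (LRU->MRU): [apple]
  9. access pear: MISS. Cache (LRU->MRU): [apple pear]
  10. access pear: HIT. Cache (LRU->MRU): [apple pear]
Total: 8 hits, 2 misses, 0 evictions

Hit rate = 8/10 = 4/5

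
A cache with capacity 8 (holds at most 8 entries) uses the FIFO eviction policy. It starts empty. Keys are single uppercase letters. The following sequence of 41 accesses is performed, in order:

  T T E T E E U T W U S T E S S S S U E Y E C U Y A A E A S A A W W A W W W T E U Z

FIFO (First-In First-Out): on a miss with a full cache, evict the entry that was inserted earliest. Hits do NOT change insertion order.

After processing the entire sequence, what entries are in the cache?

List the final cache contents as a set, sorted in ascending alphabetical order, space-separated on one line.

Answer: A C E S U W Y Z

Derivation:
FIFO simulation (capacity=8):
  1. access T: MISS. Cache (old->new): [T]
  2. access T: HIT. Cache (old->new): [T]
  3. access E: MISS. Cache (old->new): [T E]
  4. access T: HIT. Cache (old->new): [T E]
  5. access E: HIT. Cache (old->new): [T E]
  6. access E: HIT. Cache (old->new): [T E]
  7. access U: MISS. Cache (old->new): [T E U]
  8. access T: HIT. Cache (old->new): [T E U]
  9. access W: MISS. Cache (old->new): [T E U W]
  10. access U: HIT. Cache (old->new): [T E U W]
  11. access S: MISS. Cache (old->new): [T E U W S]
  12. access T: HIT. Cache (old->new): [T E U W S]
  13. access E: HIT. Cache (old->new): [T E U W S]
  14. access S: HIT. Cache (old->new): [T E U W S]
  15. access S: HIT. Cache (old->new): [T E U W S]
  16. access S: HIT. Cache (old->new): [T E U W S]
  17. access S: HIT. Cache (old->new): [T E U W S]
  18. access U: HIT. Cache (old->new): [T E U W S]
  19. access E: HIT. Cache (old->new): [T E U W S]
  20. access Y: MISS. Cache (old->new): [T E U W S Y]
  21. access E: HIT. Cache (old->new): [T E U W S Y]
  22. access C: MISS. Cache (old->new): [T E U W S Y C]
  23. access U: HIT. Cache (old->new): [T E U W S Y C]
  24. access Y: HIT. Cache (old->new): [T E U W S Y C]
  25. access A: MISS. Cache (old->new): [T E U W S Y C A]
  26. access A: HIT. Cache (old->new): [T E U W S Y C A]
  27. access E: HIT. Cache (old->new): [T E U W S Y C A]
  28. access A: HIT. Cache (old->new): [T E U W S Y C A]
  29. access S: HIT. Cache (old->new): [T E U W S Y C A]
  30. access A: HIT. Cache (old->new): [T E U W S Y C A]
  31. access A: HIT. Cache (old->new): [T E U W S Y C A]
  32. access W: HIT. Cache (old->new): [T E U W S Y C A]
  33. access W: HIT. Cache (old->new): [T E U W S Y C A]
  34. access A: HIT. Cache (old->new): [T E U W S Y C A]
  35. access W: HIT. Cache (old->new): [T E U W S Y C A]
  36. access W: HIT. Cache (old->new): [T E U W S Y C A]
  37. access W: HIT. Cache (old->new): [T E U W S Y C A]
  38. access T: HIT. Cache (old->new): [T E U W S Y C A]
  39. access E: HIT. Cache (old->new): [T E U W S Y C A]
  40. access U: HIT. Cache (old->new): [T E U W S Y C A]
  41. access Z: MISS, evict T. Cache (old->new): [E U W S Y C A Z]
Total: 32 hits, 9 misses, 1 evictions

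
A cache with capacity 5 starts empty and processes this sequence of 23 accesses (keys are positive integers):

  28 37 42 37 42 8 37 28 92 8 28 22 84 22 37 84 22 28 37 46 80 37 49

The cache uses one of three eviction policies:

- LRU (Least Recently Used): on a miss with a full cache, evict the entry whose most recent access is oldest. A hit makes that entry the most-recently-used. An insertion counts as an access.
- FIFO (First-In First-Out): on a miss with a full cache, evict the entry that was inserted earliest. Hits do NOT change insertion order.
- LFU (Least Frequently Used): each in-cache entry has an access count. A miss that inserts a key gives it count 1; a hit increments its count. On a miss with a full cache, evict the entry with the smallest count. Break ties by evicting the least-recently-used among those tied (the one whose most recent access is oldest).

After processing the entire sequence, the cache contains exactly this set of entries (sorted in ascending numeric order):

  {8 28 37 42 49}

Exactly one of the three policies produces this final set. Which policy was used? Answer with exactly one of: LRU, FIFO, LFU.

Simulating under each policy and comparing final sets:
  LRU: final set = {28 37 46 49 80} -> differs
  FIFO: final set = {28 37 46 49 80} -> differs
  LFU: final set = {8 28 37 42 49} -> MATCHES target
Only LFU produces the target set.

Answer: LFU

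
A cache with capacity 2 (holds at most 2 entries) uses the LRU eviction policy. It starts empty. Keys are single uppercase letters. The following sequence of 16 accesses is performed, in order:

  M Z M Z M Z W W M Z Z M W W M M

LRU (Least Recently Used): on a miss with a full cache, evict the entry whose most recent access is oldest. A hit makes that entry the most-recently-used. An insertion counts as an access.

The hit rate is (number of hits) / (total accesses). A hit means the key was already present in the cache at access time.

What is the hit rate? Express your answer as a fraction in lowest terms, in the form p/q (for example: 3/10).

LRU simulation (capacity=2):
  1. access M: MISS. Cache (LRU->MRU): [M]
  2. access Z: MISS. Cache (LRU->MRU): [M Z]
  3. access M: HIT. Cache (LRU->MRU): [Z M]
  4. access Z: HIT. Cache (LRU->MRU): [M Z]
  5. access M: HIT. Cache (LRU->MRU): [Z M]
  6. access Z: HIT. Cache (LRU->MRU): [M Z]
  7. access W: MISS, evict M. Cache (LRU->MRU): [Z W]
  8. access W: HIT. Cache (LRU->MRU): [Z W]
  9. access M: MISS, evict Z. Cache (LRU->MRU): [W M]
  10. access Z: MISS, evict W. Cache (LRU->MRU): [M Z]
  11. access Z: HIT. Cache (LRU->MRU): [M Z]
  12. access M: HIT. Cache (LRU->MRU): [Z M]
  13. access W: MISS, evict Z. Cache (LRU->MRU): [M W]
  14. access W: HIT. Cache (LRU->MRU): [M W]
  15. access M: HIT. Cache (LRU->MRU): [W M]
  16. access M: HIT. Cache (LRU->MRU): [W M]
Total: 10 hits, 6 misses, 4 evictions

Hit rate = 10/16 = 5/8

Answer: 5/8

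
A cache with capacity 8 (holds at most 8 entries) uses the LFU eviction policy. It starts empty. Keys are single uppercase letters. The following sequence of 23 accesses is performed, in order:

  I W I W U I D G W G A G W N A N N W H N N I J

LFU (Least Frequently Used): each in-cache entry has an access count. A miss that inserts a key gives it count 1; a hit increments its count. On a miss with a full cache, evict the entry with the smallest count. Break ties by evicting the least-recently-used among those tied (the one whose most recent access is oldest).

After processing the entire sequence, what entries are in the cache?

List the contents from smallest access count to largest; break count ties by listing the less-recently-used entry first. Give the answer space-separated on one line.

LFU simulation (capacity=8):
  1. access I: MISS. Cache: [I(c=1)]
  2. access W: MISS. Cache: [I(c=1) W(c=1)]
  3. access I: HIT, count now 2. Cache: [W(c=1) I(c=2)]
  4. access W: HIT, count now 2. Cache: [I(c=2) W(c=2)]
  5. access U: MISS. Cache: [U(c=1) I(c=2) W(c=2)]
  6. access I: HIT, count now 3. Cache: [U(c=1) W(c=2) I(c=3)]
  7. access D: MISS. Cache: [U(c=1) D(c=1) W(c=2) I(c=3)]
  8. access G: MISS. Cache: [U(c=1) D(c=1) G(c=1) W(c=2) I(c=3)]
  9. access W: HIT, count now 3. Cache: [U(c=1) D(c=1) G(c=1) I(c=3) W(c=3)]
  10. access G: HIT, count now 2. Cache: [U(c=1) D(c=1) G(c=2) I(c=3) W(c=3)]
  11. access A: MISS. Cache: [U(c=1) D(c=1) A(c=1) G(c=2) I(c=3) W(c=3)]
  12. access G: HIT, count now 3. Cache: [U(c=1) D(c=1) A(c=1) I(c=3) W(c=3) G(c=3)]
  13. access W: HIT, count now 4. Cache: [U(c=1) D(c=1) A(c=1) I(c=3) G(c=3) W(c=4)]
  14. access N: MISS. Cache: [U(c=1) D(c=1) A(c=1) N(c=1) I(c=3) G(c=3) W(c=4)]
  15. access A: HIT, count now 2. Cache: [U(c=1) D(c=1) N(c=1) A(c=2) I(c=3) G(c=3) W(c=4)]
  16. access N: HIT, count now 2. Cache: [U(c=1) D(c=1) A(c=2) N(c=2) I(c=3) G(c=3) W(c=4)]
  17. access N: HIT, count now 3. Cache: [U(c=1) D(c=1) A(c=2) I(c=3) G(c=3) N(c=3) W(c=4)]
  18. access W: HIT, count now 5. Cache: [U(c=1) D(c=1) A(c=2) I(c=3) G(c=3) N(c=3) W(c=5)]
  19. access H: MISS. Cache: [U(c=1) D(c=1) H(c=1) A(c=2) I(c=3) G(c=3) N(c=3) W(c=5)]
  20. access N: HIT, count now 4. Cache: [U(c=1) D(c=1) H(c=1) A(c=2) I(c=3) G(c=3) N(c=4) W(c=5)]
  21. access N: HIT, count now 5. Cache: [U(c=1) D(c=1) H(c=1) A(c=2) I(c=3) G(c=3) W(c=5) N(c=5)]
  22. access I: HIT, count now 4. Cache: [U(c=1) D(c=1) H(c=1) A(c=2) G(c=3) I(c=4) W(c=5) N(c=5)]
  23. access J: MISS, evict U(c=1). Cache: [D(c=1) H(c=1) J(c=1) A(c=2) G(c=3) I(c=4) W(c=5) N(c=5)]
Total: 14 hits, 9 misses, 1 evictions

Answer: D H J A G I W N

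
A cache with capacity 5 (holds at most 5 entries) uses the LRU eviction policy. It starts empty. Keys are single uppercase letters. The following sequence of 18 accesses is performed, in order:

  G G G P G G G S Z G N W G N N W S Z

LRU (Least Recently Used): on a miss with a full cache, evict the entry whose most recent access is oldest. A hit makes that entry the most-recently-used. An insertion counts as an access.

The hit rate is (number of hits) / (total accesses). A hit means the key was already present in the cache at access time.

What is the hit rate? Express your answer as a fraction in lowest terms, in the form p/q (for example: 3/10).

Answer: 2/3

Derivation:
LRU simulation (capacity=5):
  1. access G: MISS. Cache (LRU->MRU): [G]
  2. access G: HIT. Cache (LRU->MRU): [G]
  3. access G: HIT. Cache (LRU->MRU): [G]
  4. access P: MISS. Cache (LRU->MRU): [G P]
  5. access G: HIT. Cache (LRU->MRU): [P G]
  6. access G: HIT. Cache (LRU->MRU): [P G]
  7. access G: HIT. Cache (LRU->MRU): [P G]
  8. access S: MISS. Cache (LRU->MRU): [P G S]
  9. access Z: MISS. Cache (LRU->MRU): [P G S Z]
  10. access G: HIT. Cache (LRU->MRU): [P S Z G]
  11. access N: MISS. Cache (LRU->MRU): [P S Z G N]
  12. access W: MISS, evict P. Cache (LRU->MRU): [S Z G N W]
  13. access G: HIT. Cache (LRU->MRU): [S Z N W G]
  14. access N: HIT. Cache (LRU->MRU): [S Z W G N]
  15. access N: HIT. Cache (LRU->MRU): [S Z W G N]
  16. access W: HIT. Cache (LRU->MRU): [S Z G N W]
  17. access S: HIT. Cache (LRU->MRU): [Z G N W S]
  18. access Z: HIT. Cache (LRU->MRU): [G N W S Z]
Total: 12 hits, 6 misses, 1 evictions

Hit rate = 12/18 = 2/3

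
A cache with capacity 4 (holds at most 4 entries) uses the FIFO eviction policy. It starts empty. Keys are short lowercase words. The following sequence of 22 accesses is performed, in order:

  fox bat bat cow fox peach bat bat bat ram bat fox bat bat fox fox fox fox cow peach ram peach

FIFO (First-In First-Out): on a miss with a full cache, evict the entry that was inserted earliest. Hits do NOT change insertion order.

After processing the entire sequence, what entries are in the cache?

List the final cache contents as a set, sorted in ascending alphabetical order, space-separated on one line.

Answer: bat cow peach ram

Derivation:
FIFO simulation (capacity=4):
  1. access fox: MISS. Cache (old->new): [fox]
  2. access bat: MISS. Cache (old->new): [fox bat]
  3. access bat: HIT. Cache (old->new): [fox bat]
  4. access cow: MISS. Cache (old->new): [fox bat cow]
  5. access fox: HIT. Cache (old->new): [fox bat cow]
  6. access peach: MISS. Cache (old->new): [fox bat cow peach]
  7. access bat: HIT. Cache (old->new): [fox bat cow peach]
  8. access bat: HIT. Cache (old->new): [fox bat cow peach]
  9. access bat: HIT. Cache (old->new): [fox bat cow peach]
  10. access ram: MISS, evict fox. Cache (old->new): [bat cow peach ram]
  11. access bat: HIT. Cache (old->new): [bat cow peach ram]
  12. access fox: MISS, evict bat. Cache (old->new): [cow peach ram fox]
  13. access bat: MISS, evict cow. Cache (old->new): [peach ram fox bat]
  14. access bat: HIT. Cache (old->new): [peach ram fox bat]
  15. access fox: HIT. Cache (old->new): [peach ram fox bat]
  16. access fox: HIT. Cache (old->new): [peach ram fox bat]
  17. access fox: HIT. Cache (old->new): [peach ram fox bat]
  18. access fox: HIT. Cache (old->new): [peach ram fox bat]
  19. access cow: MISS, evict peach. Cache (old->new): [ram fox bat cow]
  20. access peach: MISS, evict ram. Cache (old->new): [fox bat cow peach]
  21. access ram: MISS, evict fox. Cache (old->new): [bat cow peach ram]
  22. access peach: HIT. Cache (old->new): [bat cow peach ram]
Total: 12 hits, 10 misses, 6 evictions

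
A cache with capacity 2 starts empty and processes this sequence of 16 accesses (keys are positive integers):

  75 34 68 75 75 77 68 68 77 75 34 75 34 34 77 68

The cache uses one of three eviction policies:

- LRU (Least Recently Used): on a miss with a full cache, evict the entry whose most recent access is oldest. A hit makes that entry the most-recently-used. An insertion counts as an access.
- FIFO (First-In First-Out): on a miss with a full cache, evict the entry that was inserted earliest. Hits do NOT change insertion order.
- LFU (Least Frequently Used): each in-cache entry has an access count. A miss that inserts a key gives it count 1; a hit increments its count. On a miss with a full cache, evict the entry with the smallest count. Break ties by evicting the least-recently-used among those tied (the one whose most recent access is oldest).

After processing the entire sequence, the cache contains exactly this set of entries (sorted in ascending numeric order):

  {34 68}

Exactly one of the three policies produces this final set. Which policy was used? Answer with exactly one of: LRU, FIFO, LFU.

Answer: LFU

Derivation:
Simulating under each policy and comparing final sets:
  LRU: final set = {68 77} -> differs
  FIFO: final set = {68 77} -> differs
  LFU: final set = {34 68} -> MATCHES target
Only LFU produces the target set.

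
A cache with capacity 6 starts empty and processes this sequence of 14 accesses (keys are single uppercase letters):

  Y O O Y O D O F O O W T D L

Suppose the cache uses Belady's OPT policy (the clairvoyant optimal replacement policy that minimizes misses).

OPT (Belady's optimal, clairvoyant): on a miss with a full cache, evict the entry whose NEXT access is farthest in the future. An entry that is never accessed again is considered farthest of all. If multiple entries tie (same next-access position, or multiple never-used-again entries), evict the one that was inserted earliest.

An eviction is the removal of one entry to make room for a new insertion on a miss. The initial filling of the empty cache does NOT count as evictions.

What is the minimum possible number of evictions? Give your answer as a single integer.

OPT (Belady) simulation (capacity=6):
  1. access Y: MISS. Cache: [Y]
  2. access O: MISS. Cache: [Y O]
  3. access O: HIT. Next use of O: step 5. Cache: [Y O]
  4. access Y: HIT. Next use of Y: never. Cache: [Y O]
  5. access O: HIT. Next use of O: step 7. Cache: [Y O]
  6. access D: MISS. Cache: [Y O D]
  7. access O: HIT. Next use of O: step 9. Cache: [Y O D]
  8. access F: MISS. Cache: [Y O D F]
  9. access O: HIT. Next use of O: step 10. Cache: [Y O D F]
  10. access O: HIT. Next use of O: never. Cache: [Y O D F]
  11. access W: MISS. Cache: [Y O D F W]
  12. access T: MISS. Cache: [Y O D F W T]
  13. access D: HIT. Next use of D: never. Cache: [Y O D F W T]
  14. access L: MISS, evict Y (next use: never). Cache: [O D F W T L]
Total: 7 hits, 7 misses, 1 evictions

Answer: 1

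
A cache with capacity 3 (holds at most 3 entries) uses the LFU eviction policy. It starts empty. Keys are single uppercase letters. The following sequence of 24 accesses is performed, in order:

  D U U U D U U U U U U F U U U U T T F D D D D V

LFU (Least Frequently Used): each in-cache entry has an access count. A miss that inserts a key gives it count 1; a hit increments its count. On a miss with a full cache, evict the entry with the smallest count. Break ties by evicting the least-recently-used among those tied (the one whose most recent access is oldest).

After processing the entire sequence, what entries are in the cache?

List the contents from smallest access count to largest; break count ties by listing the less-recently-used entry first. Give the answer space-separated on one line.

Answer: V D U

Derivation:
LFU simulation (capacity=3):
  1. access D: MISS. Cache: [D(c=1)]
  2. access U: MISS. Cache: [D(c=1) U(c=1)]
  3. access U: HIT, count now 2. Cache: [D(c=1) U(c=2)]
  4. access U: HIT, count now 3. Cache: [D(c=1) U(c=3)]
  5. access D: HIT, count now 2. Cache: [D(c=2) U(c=3)]
  6. access U: HIT, count now 4. Cache: [D(c=2) U(c=4)]
  7. access U: HIT, count now 5. Cache: [D(c=2) U(c=5)]
  8. access U: HIT, count now 6. Cache: [D(c=2) U(c=6)]
  9. access U: HIT, count now 7. Cache: [D(c=2) U(c=7)]
  10. access U: HIT, count now 8. Cache: [D(c=2) U(c=8)]
  11. access U: HIT, count now 9. Cache: [D(c=2) U(c=9)]
  12. access F: MISS. Cache: [F(c=1) D(c=2) U(c=9)]
  13. access U: HIT, count now 10. Cache: [F(c=1) D(c=2) U(c=10)]
  14. access U: HIT, count now 11. Cache: [F(c=1) D(c=2) U(c=11)]
  15. access U: HIT, count now 12. Cache: [F(c=1) D(c=2) U(c=12)]
  16. access U: HIT, count now 13. Cache: [F(c=1) D(c=2) U(c=13)]
  17. access T: MISS, evict F(c=1). Cache: [T(c=1) D(c=2) U(c=13)]
  18. access T: HIT, count now 2. Cache: [D(c=2) T(c=2) U(c=13)]
  19. access F: MISS, evict D(c=2). Cache: [F(c=1) T(c=2) U(c=13)]
  20. access D: MISS, evict F(c=1). Cache: [D(c=1) T(c=2) U(c=13)]
  21. access D: HIT, count now 2. Cache: [T(c=2) D(c=2) U(c=13)]
  22. access D: HIT, count now 3. Cache: [T(c=2) D(c=3) U(c=13)]
  23. access D: HIT, count now 4. Cache: [T(c=2) D(c=4) U(c=13)]
  24. access V: MISS, evict T(c=2). Cache: [V(c=1) D(c=4) U(c=13)]
Total: 17 hits, 7 misses, 4 evictions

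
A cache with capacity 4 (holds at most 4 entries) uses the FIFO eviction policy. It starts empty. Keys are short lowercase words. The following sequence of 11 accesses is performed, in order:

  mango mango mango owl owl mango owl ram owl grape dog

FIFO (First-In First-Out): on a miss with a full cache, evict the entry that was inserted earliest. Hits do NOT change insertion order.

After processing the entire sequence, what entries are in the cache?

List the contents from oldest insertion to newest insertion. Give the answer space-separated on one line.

FIFO simulation (capacity=4):
  1. access mango: MISS. Cache (old->new): [mango]
  2. access mango: HIT. Cache (old->new): [mango]
  3. access mango: HIT. Cache (old->new): [mango]
  4. access owl: MISS. Cache (old->new): [mango owl]
  5. access owl: HIT. Cache (old->new): [mango owl]
  6. access mango: HIT. Cache (old->new): [mango owl]
  7. access owl: HIT. Cache (old->new): [mango owl]
  8. access ram: MISS. Cache (old->new): [mango owl ram]
  9. access owl: HIT. Cache (old->new): [mango owl ram]
  10. access grape: MISS. Cache (old->new): [mango owl ram grape]
  11. access dog: MISS, evict mango. Cache (old->new): [owl ram grape dog]
Total: 6 hits, 5 misses, 1 evictions

Answer: owl ram grape dog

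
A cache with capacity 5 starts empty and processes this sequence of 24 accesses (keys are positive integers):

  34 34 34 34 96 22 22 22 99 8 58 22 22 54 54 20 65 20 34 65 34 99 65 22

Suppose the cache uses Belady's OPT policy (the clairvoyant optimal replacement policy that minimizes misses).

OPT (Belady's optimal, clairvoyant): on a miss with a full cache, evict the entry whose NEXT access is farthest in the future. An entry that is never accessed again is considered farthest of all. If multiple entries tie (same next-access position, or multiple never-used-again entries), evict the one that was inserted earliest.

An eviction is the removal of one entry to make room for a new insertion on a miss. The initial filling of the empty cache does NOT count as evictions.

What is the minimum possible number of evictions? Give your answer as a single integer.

Answer: 4

Derivation:
OPT (Belady) simulation (capacity=5):
  1. access 34: MISS. Cache: [34]
  2. access 34: HIT. Next use of 34: step 3. Cache: [34]
  3. access 34: HIT. Next use of 34: step 4. Cache: [34]
  4. access 34: HIT. Next use of 34: step 19. Cache: [34]
  5. access 96: MISS. Cache: [34 96]
  6. access 22: MISS. Cache: [34 96 22]
  7. access 22: HIT. Next use of 22: step 8. Cache: [34 96 22]
  8. access 22: HIT. Next use of 22: step 12. Cache: [34 96 22]
  9. access 99: MISS. Cache: [34 96 22 99]
  10. access 8: MISS. Cache: [34 96 22 99 8]
  11. access 58: MISS, evict 96 (next use: never). Cache: [34 22 99 8 58]
  12. access 22: HIT. Next use of 22: step 13. Cache: [34 22 99 8 58]
  13. access 22: HIT. Next use of 22: step 24. Cache: [34 22 99 8 58]
  14. access 54: MISS, evict 8 (next use: never). Cache: [34 22 99 58 54]
  15. access 54: HIT. Next use of 54: never. Cache: [34 22 99 58 54]
  16. access 20: MISS, evict 58 (next use: never). Cache: [34 22 99 54 20]
  17. access 65: MISS, evict 54 (next use: never). Cache: [34 22 99 20 65]
  18. access 20: HIT. Next use of 20: never. Cache: [34 22 99 20 65]
  19. access 34: HIT. Next use of 34: step 21. Cache: [34 22 99 20 65]
  20. access 65: HIT. Next use of 65: step 23. Cache: [34 22 99 20 65]
  21. access 34: HIT. Next use of 34: never. Cache: [34 22 99 20 65]
  22. access 99: HIT. Next use of 99: never. Cache: [34 22 99 20 65]
  23. access 65: HIT. Next use of 65: never. Cache: [34 22 99 20 65]
  24. access 22: HIT. Next use of 22: never. Cache: [34 22 99 20 65]
Total: 15 hits, 9 misses, 4 evictions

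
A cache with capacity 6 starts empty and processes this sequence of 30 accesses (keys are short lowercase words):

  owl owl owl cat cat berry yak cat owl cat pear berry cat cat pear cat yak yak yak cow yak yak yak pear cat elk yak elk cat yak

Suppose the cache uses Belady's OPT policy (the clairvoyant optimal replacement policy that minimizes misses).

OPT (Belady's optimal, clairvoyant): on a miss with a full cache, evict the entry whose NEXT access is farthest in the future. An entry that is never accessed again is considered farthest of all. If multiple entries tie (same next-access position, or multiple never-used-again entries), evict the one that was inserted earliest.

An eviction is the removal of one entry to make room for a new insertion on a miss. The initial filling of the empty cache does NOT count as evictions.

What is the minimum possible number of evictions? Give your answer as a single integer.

OPT (Belady) simulation (capacity=6):
  1. access owl: MISS. Cache: [owl]
  2. access owl: HIT. Next use of owl: step 3. Cache: [owl]
  3. access owl: HIT. Next use of owl: step 9. Cache: [owl]
  4. access cat: MISS. Cache: [owl cat]
  5. access cat: HIT. Next use of cat: step 8. Cache: [owl cat]
  6. access berry: MISS. Cache: [owl cat berry]
  7. access yak: MISS. Cache: [owl cat berry yak]
  8. access cat: HIT. Next use of cat: step 10. Cache: [owl cat berry yak]
  9. access owl: HIT. Next use of owl: never. Cache: [owl cat berry yak]
  10. access cat: HIT. Next use of cat: step 13. Cache: [owl cat berry yak]
  11. access pear: MISS. Cache: [owl cat berry yak pear]
  12. access berry: HIT. Next use of berry: never. Cache: [owl cat berry yak pear]
  13. access cat: HIT. Next use of cat: step 14. Cache: [owl cat berry yak pear]
  14. access cat: HIT. Next use of cat: step 16. Cache: [owl cat berry yak pear]
  15. access pear: HIT. Next use of pear: step 24. Cache: [owl cat berry yak pear]
  16. access cat: HIT. Next use of cat: step 25. Cache: [owl cat berry yak pear]
  17. access yak: HIT. Next use of yak: step 18. Cache: [owl cat berry yak pear]
  18. access yak: HIT. Next use of yak: step 19. Cache: [owl cat berry yak pear]
  19. access yak: HIT. Next use of yak: step 21. Cache: [owl cat berry yak pear]
  20. access cow: MISS. Cache: [owl cat berry yak pear cow]
  21. access yak: HIT. Next use of yak: step 22. Cache: [owl cat berry yak pear cow]
  22. access yak: HIT. Next use of yak: step 23. Cache: [owl cat berry yak pear cow]
  23. access yak: HIT. Next use of yak: step 27. Cache: [owl cat berry yak pear cow]
  24. access pear: HIT. Next use of pear: never. Cache: [owl cat berry yak pear cow]
  25. access cat: HIT. Next use of cat: step 29. Cache: [owl cat berry yak pear cow]
  26. access elk: MISS, evict owl (next use: never). Cache: [cat berry yak pear cow elk]
  27. access yak: HIT. Next use of yak: step 30. Cache: [cat berry yak pear cow elk]
  28. access elk: HIT. Next use of elk: never. Cache: [cat berry yak pear cow elk]
  29. access cat: HIT. Next use of cat: never. Cache: [cat berry yak pear cow elk]
  30. access yak: HIT. Next use of yak: never. Cache: [cat berry yak pear cow elk]
Total: 23 hits, 7 misses, 1 evictions

Answer: 1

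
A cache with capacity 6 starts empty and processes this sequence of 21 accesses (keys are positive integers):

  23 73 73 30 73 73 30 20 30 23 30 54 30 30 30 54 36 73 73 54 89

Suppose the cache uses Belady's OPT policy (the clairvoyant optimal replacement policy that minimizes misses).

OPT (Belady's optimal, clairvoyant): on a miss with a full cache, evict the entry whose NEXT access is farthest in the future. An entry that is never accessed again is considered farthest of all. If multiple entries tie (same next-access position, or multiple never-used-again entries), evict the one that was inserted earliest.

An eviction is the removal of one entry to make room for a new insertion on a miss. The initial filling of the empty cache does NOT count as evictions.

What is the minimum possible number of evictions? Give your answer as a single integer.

Answer: 1

Derivation:
OPT (Belady) simulation (capacity=6):
  1. access 23: MISS. Cache: [23]
  2. access 73: MISS. Cache: [23 73]
  3. access 73: HIT. Next use of 73: step 5. Cache: [23 73]
  4. access 30: MISS. Cache: [23 73 30]
  5. access 73: HIT. Next use of 73: step 6. Cache: [23 73 30]
  6. access 73: HIT. Next use of 73: step 18. Cache: [23 73 30]
  7. access 30: HIT. Next use of 30: step 9. Cache: [23 73 30]
  8. access 20: MISS. Cache: [23 73 30 20]
  9. access 30: HIT. Next use of 30: step 11. Cache: [23 73 30 20]
  10. access 23: HIT. Next use of 23: never. Cache: [23 73 30 20]
  11. access 30: HIT. Next use of 30: step 13. Cache: [23 73 30 20]
  12. access 54: MISS. Cache: [23 73 30 20 54]
  13. access 30: HIT. Next use of 30: step 14. Cache: [23 73 30 20 54]
  14. access 30: HIT. Next use of 30: step 15. Cache: [23 73 30 20 54]
  15. access 30: HIT. Next use of 30: never. Cache: [23 73 30 20 54]
  16. access 54: HIT. Next use of 54: step 20. Cache: [23 73 30 20 54]
  17. access 36: MISS. Cache: [23 73 30 20 54 36]
  18. access 73: HIT. Next use of 73: step 19. Cache: [23 73 30 20 54 36]
  19. access 73: HIT. Next use of 73: never. Cache: [23 73 30 20 54 36]
  20. access 54: HIT. Next use of 54: never. Cache: [23 73 30 20 54 36]
  21. access 89: MISS, evict 23 (next use: never). Cache: [73 30 20 54 36 89]
Total: 14 hits, 7 misses, 1 evictions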